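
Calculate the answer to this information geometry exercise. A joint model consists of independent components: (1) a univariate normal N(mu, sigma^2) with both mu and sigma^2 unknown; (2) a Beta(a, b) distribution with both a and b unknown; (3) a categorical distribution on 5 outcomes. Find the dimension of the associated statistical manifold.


The dimension of a statistical manifold equals the number of free
(independent) real parameters of the model. For a product of independent
blocks the parameter counts add.
- normal (mu, sigma^2): 2.
- Beta (a, b): 2.
- categorical on 5 outcomes (probabilities sum to 1): 5-1 = 4.
Total = 2 + 2 + 4 = 8.
Dimension = 8

8


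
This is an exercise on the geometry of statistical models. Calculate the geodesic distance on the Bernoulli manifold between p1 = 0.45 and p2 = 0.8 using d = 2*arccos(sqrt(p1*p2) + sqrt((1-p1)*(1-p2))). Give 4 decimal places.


Geodesic distance on Bernoulli manifold:
d(p1,p2) = 2*arccos(sqrt(p1*p2) + sqrt((1-p1)*(1-p2))).
sqrt(p1*p2) = sqrt(0.45*0.8) = 0.6.
sqrt((1-p1)*(1-p2)) = sqrt(0.55*0.2) = 0.331662.
arg = 0.6 + 0.331662 = 0.931662.
d = 2*arccos(0.931662) = 0.7437

0.7437


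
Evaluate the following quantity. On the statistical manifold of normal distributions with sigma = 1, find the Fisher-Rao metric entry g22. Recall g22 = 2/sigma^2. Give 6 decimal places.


For the 2-parameter normal family, the Fisher metric has:
  g11 = 1/sigma^2, g22 = 2/sigma^2.
sigma = 1, sigma^2 = 1.
g22 = 2.000000

2.000000


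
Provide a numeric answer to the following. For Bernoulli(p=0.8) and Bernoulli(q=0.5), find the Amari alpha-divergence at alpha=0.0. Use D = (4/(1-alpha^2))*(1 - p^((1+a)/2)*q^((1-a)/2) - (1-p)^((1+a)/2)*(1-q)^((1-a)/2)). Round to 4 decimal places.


Amari alpha-divergence:
D = (4/(1-alpha^2))*(1 - p^((1+a)/2)*q^((1-a)/2) - (1-p)^((1+a)/2)*(1-q)^((1-a)/2)).
alpha = 0.0, p = 0.8, q = 0.5.
e1 = (1+alpha)/2 = 0.5, e2 = (1-alpha)/2 = 0.5.
t1 = p^e1 * q^e2 = 0.8^0.5 * 0.5^0.5 = 0.632456.
t2 = (1-p)^e1 * (1-q)^e2 = 0.2^0.5 * 0.5^0.5 = 0.316228.
4/(1-alpha^2) = 4.0.
D = 4.0*(1 - 0.632456 - 0.316228) = 0.2053

0.2053


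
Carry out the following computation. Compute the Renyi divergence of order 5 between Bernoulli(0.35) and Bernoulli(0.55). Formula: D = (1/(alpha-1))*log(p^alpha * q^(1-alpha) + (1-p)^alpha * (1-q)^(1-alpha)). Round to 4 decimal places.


Renyi divergence of order alpha between Bernoulli distributions:
D = (1/(alpha-1))*log(p^alpha * q^(1-alpha) + (1-p)^alpha * (1-q)^(1-alpha)).
alpha = 5, p = 0.35, q = 0.55.
p^alpha * q^(1-alpha) = 0.35^5 * 0.55^-4 = 0.057397.
(1-p)^alpha * (1-q)^(1-alpha) = 0.65^5 * 0.45^-4 = 2.829546.
sum = 0.057397 + 2.829546 = 2.886943.
D = (1/4)*log(2.886943) = 0.2650

0.2650


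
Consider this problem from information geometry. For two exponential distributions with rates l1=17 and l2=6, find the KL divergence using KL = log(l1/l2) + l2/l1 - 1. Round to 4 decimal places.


KL divergence for exponential family:
KL = log(l1/l2) + l2/l1 - 1.
log(17/6) = 1.041454.
6/17 = 0.352941.
KL = 1.041454 + 0.352941 - 1 = 0.3944

0.3944


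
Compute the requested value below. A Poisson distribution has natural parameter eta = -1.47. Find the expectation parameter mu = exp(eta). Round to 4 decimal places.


Expectation parameter for Poisson exponential family:
mu = exp(eta).
eta = -1.47.
mu = exp(-1.47) = 0.2299

0.2299


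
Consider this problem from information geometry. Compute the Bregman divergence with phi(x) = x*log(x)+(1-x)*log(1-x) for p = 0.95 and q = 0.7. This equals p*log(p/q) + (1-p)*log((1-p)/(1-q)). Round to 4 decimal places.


Bregman divergence with negative entropy generator:
D = p*log(p/q) + (1-p)*log((1-p)/(1-q)).
p = 0.95, q = 0.7.
p*log(p/q) = 0.95*log(0.95/0.7) = 0.290113.
(1-p)*log((1-p)/(1-q)) = 0.05*log(0.05/0.3) = -0.089588.
D = 0.290113 + -0.089588 = 0.2005

0.2005


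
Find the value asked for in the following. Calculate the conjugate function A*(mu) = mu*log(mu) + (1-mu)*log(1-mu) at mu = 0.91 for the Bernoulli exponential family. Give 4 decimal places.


Legendre transform for Bernoulli:
A*(mu) = mu*log(mu) + (1-mu)*log(1-mu).
mu = 0.91, 1-mu = 0.09.
mu*log(mu) = 0.91*log(0.91) = -0.085823.
(1-mu)*log(1-mu) = 0.09*log(0.09) = -0.216715.
A* = -0.085823 + -0.216715 = -0.3025

-0.3025


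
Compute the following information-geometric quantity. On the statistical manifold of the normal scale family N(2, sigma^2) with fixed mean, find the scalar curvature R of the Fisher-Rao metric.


This family has a single free parameter, so its statistical manifold
is 1-dimensional. The Riemann curvature tensor of any 1-dimensional
Riemannian manifold vanishes identically, so R = 0.

0


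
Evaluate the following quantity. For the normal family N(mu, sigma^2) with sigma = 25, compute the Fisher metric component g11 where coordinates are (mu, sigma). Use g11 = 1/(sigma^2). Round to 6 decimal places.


For the 2-parameter normal family, the Fisher metric has:
  g11 = 1/sigma^2, g22 = 2/sigma^2.
sigma = 25, sigma^2 = 625.
g11 = 0.001600

0.001600


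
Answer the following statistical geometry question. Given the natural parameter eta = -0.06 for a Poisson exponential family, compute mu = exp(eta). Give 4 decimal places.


Expectation parameter for Poisson exponential family:
mu = exp(eta).
eta = -0.06.
mu = exp(-0.06) = 0.9418

0.9418


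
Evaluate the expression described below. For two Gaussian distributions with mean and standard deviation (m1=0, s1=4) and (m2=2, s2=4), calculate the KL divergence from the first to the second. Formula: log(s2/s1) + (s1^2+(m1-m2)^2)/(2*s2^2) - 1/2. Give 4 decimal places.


KL divergence between normal distributions:
KL = log(s2/s1) + (s1^2 + (m1-m2)^2)/(2*s2^2) - 1/2.
log(4/4) = 0.0.
(4^2 + (0-2)^2)/(2*4^2) = (16 + 4)/32 = 0.625.
KL = 0.0 + 0.625 - 0.5 = 0.1250

0.1250


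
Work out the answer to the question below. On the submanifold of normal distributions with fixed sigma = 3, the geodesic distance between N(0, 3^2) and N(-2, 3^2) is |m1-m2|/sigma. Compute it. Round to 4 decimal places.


On the fixed-variance normal subfamily, geodesic distance = |m1-m2|/sigma.
|0 - -2| = 2.
sigma = 3.
d = 2/3 = 0.6667

0.6667


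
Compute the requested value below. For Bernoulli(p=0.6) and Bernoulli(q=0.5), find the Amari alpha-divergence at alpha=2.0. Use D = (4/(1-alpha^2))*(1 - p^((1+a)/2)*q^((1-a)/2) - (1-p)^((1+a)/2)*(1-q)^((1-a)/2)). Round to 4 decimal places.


Amari alpha-divergence:
D = (4/(1-alpha^2))*(1 - p^((1+a)/2)*q^((1-a)/2) - (1-p)^((1+a)/2)*(1-q)^((1-a)/2)).
alpha = 2.0, p = 0.6, q = 0.5.
e1 = (1+alpha)/2 = 1.5, e2 = (1-alpha)/2 = -0.5.
t1 = p^e1 * q^e2 = 0.6^1.5 * 0.5^-0.5 = 0.657267.
t2 = (1-p)^e1 * (1-q)^e2 = 0.4^1.5 * 0.5^-0.5 = 0.357771.
4/(1-alpha^2) = -1.333333.
D = -1.333333*(1 - 0.657267 - 0.357771) = 0.0201

0.0201


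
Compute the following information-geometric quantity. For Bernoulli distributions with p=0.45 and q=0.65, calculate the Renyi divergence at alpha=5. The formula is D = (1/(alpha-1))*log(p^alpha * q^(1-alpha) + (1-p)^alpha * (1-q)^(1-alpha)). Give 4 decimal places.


Renyi divergence of order alpha between Bernoulli distributions:
D = (1/(alpha-1))*log(p^alpha * q^(1-alpha) + (1-p)^alpha * (1-q)^(1-alpha)).
alpha = 5, p = 0.45, q = 0.65.
p^alpha * q^(1-alpha) = 0.45^5 * 0.65^-4 = 0.103373.
(1-p)^alpha * (1-q)^(1-alpha) = 0.55^5 * 0.35^-4 = 3.353832.
sum = 0.103373 + 3.353832 = 3.457205.
D = (1/4)*log(3.457205) = 0.3101

0.3101


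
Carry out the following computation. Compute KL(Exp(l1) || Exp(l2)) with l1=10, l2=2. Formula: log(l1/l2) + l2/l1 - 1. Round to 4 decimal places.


KL divergence for exponential family:
KL = log(l1/l2) + l2/l1 - 1.
log(10/2) = 1.609438.
2/10 = 0.2.
KL = 1.609438 + 0.2 - 1 = 0.8094

0.8094


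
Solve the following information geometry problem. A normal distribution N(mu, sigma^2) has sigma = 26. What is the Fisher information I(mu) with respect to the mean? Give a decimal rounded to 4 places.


The Fisher information for the mean of a normal distribution is I(mu) = 1/sigma^2.
sigma = 26, so sigma^2 = 676.
I(mu) = 1/676 = 0.0015

0.0015


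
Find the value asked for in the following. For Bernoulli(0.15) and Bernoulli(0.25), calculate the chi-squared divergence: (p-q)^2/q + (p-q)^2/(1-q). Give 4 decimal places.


Chi-squared divergence between Bernoulli distributions:
chi^2 = (p-q)^2/q + (p-q)^2/(1-q).
p = 0.15, q = 0.25, p-q = -0.1.
(p-q)^2 = 0.01.
term1 = 0.01/0.25 = 0.04.
term2 = 0.01/0.75 = 0.013333.
chi^2 = 0.04 + 0.013333 = 0.0533

0.0533


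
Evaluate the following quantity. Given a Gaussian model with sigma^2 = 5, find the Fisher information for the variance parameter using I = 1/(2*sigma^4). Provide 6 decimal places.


Fisher information for variance: I(sigma^2) = 1/(2*sigma^4).
sigma^2 = 5, so sigma^4 = 25.
I = 1/(2*25) = 1/50 = 0.020000

0.020000


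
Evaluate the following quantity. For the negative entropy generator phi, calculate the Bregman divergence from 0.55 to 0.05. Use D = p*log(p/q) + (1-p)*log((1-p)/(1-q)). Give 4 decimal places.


Bregman divergence with negative entropy generator:
D = p*log(p/q) + (1-p)*log((1-p)/(1-q)).
p = 0.55, q = 0.05.
p*log(p/q) = 0.55*log(0.55/0.05) = 1.318842.
(1-p)*log((1-p)/(1-q)) = 0.45*log(0.45/0.95) = -0.336246.
D = 1.318842 + -0.336246 = 0.9826

0.9826


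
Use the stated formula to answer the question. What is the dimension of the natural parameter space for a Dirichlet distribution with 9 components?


Exponential family dimension calculation:
Dirichlet with 9 components has 9 natural parameters.

9


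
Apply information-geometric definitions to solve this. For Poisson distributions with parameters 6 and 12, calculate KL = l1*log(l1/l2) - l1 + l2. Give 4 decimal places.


KL divergence for Poisson:
KL = l1*log(l1/l2) - l1 + l2.
l1 = 6, l2 = 12.
log(6/12) = -0.693147.
l1*log(l1/l2) = 6 * -0.693147 = -4.158883.
KL = -4.158883 - 6 + 12 = 1.8411

1.8411


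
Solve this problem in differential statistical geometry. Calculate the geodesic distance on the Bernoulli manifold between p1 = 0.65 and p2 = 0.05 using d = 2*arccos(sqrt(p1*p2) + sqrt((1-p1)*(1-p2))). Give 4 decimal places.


Geodesic distance on Bernoulli manifold:
d(p1,p2) = 2*arccos(sqrt(p1*p2) + sqrt((1-p1)*(1-p2))).
sqrt(p1*p2) = sqrt(0.65*0.05) = 0.180278.
sqrt((1-p1)*(1-p2)) = sqrt(0.35*0.95) = 0.576628.
arg = 0.180278 + 0.576628 = 0.756906.
d = 2*arccos(0.756906) = 1.4245

1.4245


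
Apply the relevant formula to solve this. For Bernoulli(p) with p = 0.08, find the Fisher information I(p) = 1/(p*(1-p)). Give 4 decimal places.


For Bernoulli(p), Fisher information is I(p) = 1/(p*(1-p)).
p = 0.08, 1-p = 0.92.
p*(1-p) = 0.0736.
I(p) = 1/0.0736 = 13.5870

13.5870


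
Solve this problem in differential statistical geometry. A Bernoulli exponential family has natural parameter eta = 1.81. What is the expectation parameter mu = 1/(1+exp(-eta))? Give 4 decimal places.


Dual coordinate (expectation parameter) for Bernoulli:
mu = 1/(1+exp(-eta)).
eta = 1.81.
exp(-eta) = exp(-1.81) = 0.163654.
mu = 1/(1+0.163654) = 0.8594

0.8594


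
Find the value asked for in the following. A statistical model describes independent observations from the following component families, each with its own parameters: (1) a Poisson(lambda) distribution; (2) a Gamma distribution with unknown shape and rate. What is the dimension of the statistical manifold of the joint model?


The dimension of a statistical manifold equals the number of free
(independent) real parameters of the model. For a product of independent
blocks the parameter counts add.
- Poisson (lambda): 1.
- Gamma (shape, rate): 2.
Total = 1 + 2 = 3.
Dimension = 3

3


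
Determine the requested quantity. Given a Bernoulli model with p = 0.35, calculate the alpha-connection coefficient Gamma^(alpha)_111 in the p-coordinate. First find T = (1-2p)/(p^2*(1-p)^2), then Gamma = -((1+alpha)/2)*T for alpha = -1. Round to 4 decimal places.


Skewness (Amari-Chentsov) tensor: T = (1-2p)/(p^2*(1-p)^2).
p = 0.35, 1-2p = 0.3, p^2 = 0.1225, (1-p)^2 = 0.4225.
T = 0.3/(0.1225 * 0.4225) = 5.796401.
In the p-coordinate, Gamma^(alpha) = Gamma^(0) - (alpha/2)*T with Gamma^(0) = (1/2)*g'(p) = -T/2,
so Gamma^(alpha) = -((1+alpha)/2)*T.
alpha = -1, -(1+alpha)/2 = 0.0.
Gamma = 0.0 * 5.796401 = 0.0000

0.0000


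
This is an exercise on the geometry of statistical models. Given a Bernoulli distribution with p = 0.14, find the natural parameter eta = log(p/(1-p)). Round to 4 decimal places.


Natural parameter for Bernoulli: eta = log(p/(1-p)).
p = 0.14, 1-p = 0.86.
p/(1-p) = 0.162791.
eta = log(0.162791) = -1.8153

-1.8153


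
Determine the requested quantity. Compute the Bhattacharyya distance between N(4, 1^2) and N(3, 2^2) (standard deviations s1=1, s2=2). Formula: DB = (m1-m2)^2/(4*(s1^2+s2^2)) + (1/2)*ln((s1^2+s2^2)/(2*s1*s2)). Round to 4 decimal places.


Bhattacharyya distance between two Gaussians:
DB = (m1-m2)^2/(4*(s1^2+s2^2)) + (1/2)*ln((s1^2+s2^2)/(2*s1*s2)).
(m1-m2)^2 = (1)^2 = 1.
s1^2+s2^2 = 1 + 4 = 5.
term1 = 1/20 = 0.05.
term2 = 0.5*ln(5/4.0) = 0.111572.
DB = 0.05 + 0.111572 = 0.1616

0.1616


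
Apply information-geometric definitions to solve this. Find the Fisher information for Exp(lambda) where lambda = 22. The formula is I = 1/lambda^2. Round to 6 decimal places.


Fisher information for exponential: I(lambda) = 1/lambda^2.
lambda = 22, lambda^2 = 484.
I = 1/484 = 0.002066

0.002066


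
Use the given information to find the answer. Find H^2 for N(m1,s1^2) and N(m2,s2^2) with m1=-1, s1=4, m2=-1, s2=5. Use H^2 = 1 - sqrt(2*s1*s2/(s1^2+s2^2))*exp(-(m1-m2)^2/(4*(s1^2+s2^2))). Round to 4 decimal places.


Squared Hellinger distance for Gaussians:
H^2 = 1 - sqrt(2*s1*s2/(s1^2+s2^2)) * exp(-(m1-m2)^2/(4*(s1^2+s2^2))).
s1^2 = 16, s2^2 = 25, s1^2+s2^2 = 41.
sqrt(2*4*5/(41)) = 0.98773.
(m1-m2)^2 = (0)^2 = 0.
exp(-0/(4*41)) = exp(0.0) = 1.0.
H^2 = 1 - 0.98773*1.0 = 0.0123

0.0123


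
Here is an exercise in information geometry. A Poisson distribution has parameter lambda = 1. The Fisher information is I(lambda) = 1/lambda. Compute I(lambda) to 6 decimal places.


Fisher information for Poisson: I(lambda) = 1/lambda.
lambda = 1.
I(lambda) = 1/1 = 1.000000

1.000000


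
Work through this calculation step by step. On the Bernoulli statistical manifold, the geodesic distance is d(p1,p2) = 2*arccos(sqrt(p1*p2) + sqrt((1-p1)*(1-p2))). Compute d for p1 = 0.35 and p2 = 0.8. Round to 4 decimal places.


Geodesic distance on Bernoulli manifold:
d(p1,p2) = 2*arccos(sqrt(p1*p2) + sqrt((1-p1)*(1-p2))).
sqrt(p1*p2) = sqrt(0.35*0.8) = 0.52915.
sqrt((1-p1)*(1-p2)) = sqrt(0.65*0.2) = 0.360555.
arg = 0.52915 + 0.360555 = 0.889705.
d = 2*arccos(0.889705) = 0.9482

0.9482


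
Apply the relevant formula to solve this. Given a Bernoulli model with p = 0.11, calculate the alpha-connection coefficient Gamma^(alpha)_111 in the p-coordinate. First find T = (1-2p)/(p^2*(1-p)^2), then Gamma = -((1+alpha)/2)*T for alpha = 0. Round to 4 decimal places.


Skewness (Amari-Chentsov) tensor: T = (1-2p)/(p^2*(1-p)^2).
p = 0.11, 1-2p = 0.78, p^2 = 0.0121, (1-p)^2 = 0.7921.
T = 0.78/(0.0121 * 0.7921) = 81.382161.
In the p-coordinate, Gamma^(alpha) = Gamma^(0) - (alpha/2)*T with Gamma^(0) = (1/2)*g'(p) = -T/2,
so Gamma^(alpha) = -((1+alpha)/2)*T.
alpha = 0, -(1+alpha)/2 = -0.5.
Gamma = -0.5 * 81.382161 = -40.6911

-40.6911


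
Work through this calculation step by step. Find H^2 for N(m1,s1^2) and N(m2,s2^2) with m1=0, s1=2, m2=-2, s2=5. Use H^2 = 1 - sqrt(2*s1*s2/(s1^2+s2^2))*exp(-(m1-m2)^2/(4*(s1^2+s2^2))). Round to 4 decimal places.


Squared Hellinger distance for Gaussians:
H^2 = 1 - sqrt(2*s1*s2/(s1^2+s2^2)) * exp(-(m1-m2)^2/(4*(s1^2+s2^2))).
s1^2 = 4, s2^2 = 25, s1^2+s2^2 = 29.
sqrt(2*2*5/(29)) = 0.830455.
(m1-m2)^2 = (2)^2 = 4.
exp(-4/(4*29)) = exp(-0.034483) = 0.966105.
H^2 = 1 - 0.830455*0.966105 = 0.1977

0.1977


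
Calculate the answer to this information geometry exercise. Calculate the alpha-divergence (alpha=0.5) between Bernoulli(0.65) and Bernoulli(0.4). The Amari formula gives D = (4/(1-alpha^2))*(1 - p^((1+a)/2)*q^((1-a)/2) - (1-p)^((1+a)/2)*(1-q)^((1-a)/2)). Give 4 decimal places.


Amari alpha-divergence:
D = (4/(1-alpha^2))*(1 - p^((1+a)/2)*q^((1-a)/2) - (1-p)^((1+a)/2)*(1-q)^((1-a)/2)).
alpha = 0.5, p = 0.65, q = 0.4.
e1 = (1+alpha)/2 = 0.75, e2 = (1-alpha)/2 = 0.25.
t1 = p^e1 * q^e2 = 0.65^0.75 * 0.4^0.25 = 0.575705.
t2 = (1-p)^e1 * (1-q)^e2 = 0.35^0.75 * 0.6^0.25 = 0.400487.
4/(1-alpha^2) = 5.333333.
D = 5.333333*(1 - 0.575705 - 0.400487) = 0.1270

0.1270


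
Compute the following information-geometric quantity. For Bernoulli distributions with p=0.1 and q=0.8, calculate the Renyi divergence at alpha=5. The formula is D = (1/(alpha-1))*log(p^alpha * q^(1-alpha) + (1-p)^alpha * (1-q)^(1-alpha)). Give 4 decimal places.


Renyi divergence of order alpha between Bernoulli distributions:
D = (1/(alpha-1))*log(p^alpha * q^(1-alpha) + (1-p)^alpha * (1-q)^(1-alpha)).
alpha = 5, p = 0.1, q = 0.8.
p^alpha * q^(1-alpha) = 0.1^5 * 0.8^-4 = 2.4e-05.
(1-p)^alpha * (1-q)^(1-alpha) = 0.9^5 * 0.2^-4 = 369.05625.
sum = 2.4e-05 + 369.05625 = 369.056274.
D = (1/4)*log(369.056274) = 1.4777

1.4777


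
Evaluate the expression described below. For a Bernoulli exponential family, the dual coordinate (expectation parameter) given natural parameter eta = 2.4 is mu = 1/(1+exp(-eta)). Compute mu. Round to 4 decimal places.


Dual coordinate (expectation parameter) for Bernoulli:
mu = 1/(1+exp(-eta)).
eta = 2.4.
exp(-eta) = exp(-2.4) = 0.090718.
mu = 1/(1+0.090718) = 0.9168

0.9168


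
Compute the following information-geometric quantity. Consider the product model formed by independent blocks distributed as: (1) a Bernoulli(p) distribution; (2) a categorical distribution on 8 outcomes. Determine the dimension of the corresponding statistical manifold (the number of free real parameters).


The dimension of a statistical manifold equals the number of free
(independent) real parameters of the model. For a product of independent
blocks the parameter counts add.
- Bernoulli (p): 1.
- categorical on 8 outcomes (probabilities sum to 1): 8-1 = 7.
Total = 1 + 7 = 8.
Dimension = 8

8


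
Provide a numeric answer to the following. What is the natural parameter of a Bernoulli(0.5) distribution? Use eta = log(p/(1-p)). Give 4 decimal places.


Natural parameter for Bernoulli: eta = log(p/(1-p)).
p = 0.5, 1-p = 0.5.
p/(1-p) = 1.0.
eta = log(1.0) = 0.0000

0.0000


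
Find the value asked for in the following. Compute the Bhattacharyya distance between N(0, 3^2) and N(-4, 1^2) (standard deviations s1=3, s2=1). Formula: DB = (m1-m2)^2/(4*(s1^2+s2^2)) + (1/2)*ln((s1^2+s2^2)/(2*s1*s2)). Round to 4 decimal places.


Bhattacharyya distance between two Gaussians:
DB = (m1-m2)^2/(4*(s1^2+s2^2)) + (1/2)*ln((s1^2+s2^2)/(2*s1*s2)).
(m1-m2)^2 = (4)^2 = 16.
s1^2+s2^2 = 9 + 1 = 10.
term1 = 16/40 = 0.4.
term2 = 0.5*ln(10/6.0) = 0.255413.
DB = 0.4 + 0.255413 = 0.6554

0.6554


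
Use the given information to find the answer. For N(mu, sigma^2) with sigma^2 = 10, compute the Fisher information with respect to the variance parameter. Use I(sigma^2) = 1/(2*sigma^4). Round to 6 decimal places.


Fisher information for variance: I(sigma^2) = 1/(2*sigma^4).
sigma^2 = 10, so sigma^4 = 100.
I = 1/(2*100) = 1/200 = 0.005000

0.005000


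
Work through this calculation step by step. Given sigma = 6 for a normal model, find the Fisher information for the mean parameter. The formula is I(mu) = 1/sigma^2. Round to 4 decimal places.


The Fisher information for the mean of a normal distribution is I(mu) = 1/sigma^2.
sigma = 6, so sigma^2 = 36.
I(mu) = 1/36 = 0.0278

0.0278


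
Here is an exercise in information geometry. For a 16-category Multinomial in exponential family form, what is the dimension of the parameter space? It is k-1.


Exponential family dimension calculation:
For Multinomial with k=16 categories, dim = k-1 = 15.

15


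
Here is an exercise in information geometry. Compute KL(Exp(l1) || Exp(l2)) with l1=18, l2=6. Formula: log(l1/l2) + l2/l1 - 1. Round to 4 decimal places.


KL divergence for exponential family:
KL = log(l1/l2) + l2/l1 - 1.
log(18/6) = 1.098612.
6/18 = 0.333333.
KL = 1.098612 + 0.333333 - 1 = 0.4319

0.4319


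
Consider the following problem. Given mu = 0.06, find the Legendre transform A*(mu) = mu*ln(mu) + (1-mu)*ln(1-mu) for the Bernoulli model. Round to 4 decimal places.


Legendre transform for Bernoulli:
A*(mu) = mu*log(mu) + (1-mu)*log(1-mu).
mu = 0.06, 1-mu = 0.94.
mu*log(mu) = 0.06*log(0.06) = -0.168805.
(1-mu)*log(1-mu) = 0.94*log(0.94) = -0.058163.
A* = -0.168805 + -0.058163 = -0.2270

-0.2270


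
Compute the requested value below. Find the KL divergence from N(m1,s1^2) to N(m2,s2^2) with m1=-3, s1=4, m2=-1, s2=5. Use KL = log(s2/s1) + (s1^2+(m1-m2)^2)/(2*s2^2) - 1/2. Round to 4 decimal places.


KL divergence between normal distributions:
KL = log(s2/s1) + (s1^2 + (m1-m2)^2)/(2*s2^2) - 1/2.
log(5/4) = 0.223144.
(4^2 + (-3--1)^2)/(2*5^2) = (16 + 4)/50 = 0.4.
KL = 0.223144 + 0.4 - 0.5 = 0.1231

0.1231


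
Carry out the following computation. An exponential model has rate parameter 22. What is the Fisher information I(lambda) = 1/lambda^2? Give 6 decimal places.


Fisher information for exponential: I(lambda) = 1/lambda^2.
lambda = 22, lambda^2 = 484.
I = 1/484 = 0.002066

0.002066


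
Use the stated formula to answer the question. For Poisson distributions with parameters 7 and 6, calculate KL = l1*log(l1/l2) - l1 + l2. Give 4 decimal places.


KL divergence for Poisson:
KL = l1*log(l1/l2) - l1 + l2.
l1 = 7, l2 = 6.
log(7/6) = 0.154151.
l1*log(l1/l2) = 7 * 0.154151 = 1.079055.
KL = 1.079055 - 7 + 6 = 0.0791

0.0791


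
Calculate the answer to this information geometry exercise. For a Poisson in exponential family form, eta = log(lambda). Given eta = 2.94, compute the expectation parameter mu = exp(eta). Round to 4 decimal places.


Expectation parameter for Poisson exponential family:
mu = exp(eta).
eta = 2.94.
mu = exp(2.94) = 18.9158

18.9158


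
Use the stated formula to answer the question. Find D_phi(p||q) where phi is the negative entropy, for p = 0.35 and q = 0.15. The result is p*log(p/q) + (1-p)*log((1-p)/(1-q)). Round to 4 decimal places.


Bregman divergence with negative entropy generator:
D = p*log(p/q) + (1-p)*log((1-p)/(1-q)).
p = 0.35, q = 0.15.
p*log(p/q) = 0.35*log(0.35/0.15) = 0.296554.
(1-p)*log((1-p)/(1-q)) = 0.65*log(0.65/0.85) = -0.174372.
D = 0.296554 + -0.174372 = 0.1222

0.1222


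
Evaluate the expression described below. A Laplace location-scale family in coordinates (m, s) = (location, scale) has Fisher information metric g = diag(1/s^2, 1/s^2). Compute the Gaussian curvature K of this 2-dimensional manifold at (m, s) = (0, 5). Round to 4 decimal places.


The metric has the form g = (A dm^2 + B ds^2)/s^2 with A = 1, B = 1.
Substitute u = sqrt(A/B)*m: g = B*(du^2 + ds^2)/s^2, i.e. B times the
Poincare upper half-plane metric, which has constant Gaussian curvature -1.
Scaling a 2D metric by a constant c divides the Gaussian curvature by c,
so K = -1/B = -1/(1) = -1.0000 everywhere (the point (m, s) = (0, 5) is irrelevant:
the curvature is constant).
The requested Gaussian curvature is K = -1.0000.

-1.0000


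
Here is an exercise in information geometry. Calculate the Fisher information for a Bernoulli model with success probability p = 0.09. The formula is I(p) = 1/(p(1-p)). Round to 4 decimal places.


For Bernoulli(p), Fisher information is I(p) = 1/(p*(1-p)).
p = 0.09, 1-p = 0.91.
p*(1-p) = 0.0819.
I(p) = 1/0.0819 = 12.2100

12.2100


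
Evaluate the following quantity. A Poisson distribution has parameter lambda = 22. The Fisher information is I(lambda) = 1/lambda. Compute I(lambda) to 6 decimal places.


Fisher information for Poisson: I(lambda) = 1/lambda.
lambda = 22.
I(lambda) = 1/22 = 0.045455

0.045455


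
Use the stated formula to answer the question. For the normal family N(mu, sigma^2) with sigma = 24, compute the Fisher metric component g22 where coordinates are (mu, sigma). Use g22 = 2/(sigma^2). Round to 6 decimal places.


For the 2-parameter normal family, the Fisher metric has:
  g11 = 1/sigma^2, g22 = 2/sigma^2.
sigma = 24, sigma^2 = 576.
g22 = 0.003472

0.003472


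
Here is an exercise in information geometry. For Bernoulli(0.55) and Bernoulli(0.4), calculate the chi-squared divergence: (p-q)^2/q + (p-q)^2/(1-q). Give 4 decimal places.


Chi-squared divergence between Bernoulli distributions:
chi^2 = (p-q)^2/q + (p-q)^2/(1-q).
p = 0.55, q = 0.4, p-q = 0.15.
(p-q)^2 = 0.0225.
term1 = 0.0225/0.4 = 0.05625.
term2 = 0.0225/0.6 = 0.0375.
chi^2 = 0.05625 + 0.0375 = 0.0938

0.0938


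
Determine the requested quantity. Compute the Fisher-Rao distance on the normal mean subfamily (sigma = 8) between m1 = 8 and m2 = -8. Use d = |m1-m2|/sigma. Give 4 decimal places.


On the fixed-variance normal subfamily, geodesic distance = |m1-m2|/sigma.
|8 - -8| = 16.
sigma = 8.
d = 16/8 = 2.0000

2.0000


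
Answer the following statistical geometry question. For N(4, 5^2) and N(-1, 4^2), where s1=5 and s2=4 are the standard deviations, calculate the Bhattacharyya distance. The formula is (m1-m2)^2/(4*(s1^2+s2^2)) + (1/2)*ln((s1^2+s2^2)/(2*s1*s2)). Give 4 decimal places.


Bhattacharyya distance between two Gaussians:
DB = (m1-m2)^2/(4*(s1^2+s2^2)) + (1/2)*ln((s1^2+s2^2)/(2*s1*s2)).
(m1-m2)^2 = (5)^2 = 25.
s1^2+s2^2 = 25 + 16 = 41.
term1 = 25/164 = 0.152439.
term2 = 0.5*ln(41/40.0) = 0.012346.
DB = 0.152439 + 0.012346 = 0.1648

0.1648


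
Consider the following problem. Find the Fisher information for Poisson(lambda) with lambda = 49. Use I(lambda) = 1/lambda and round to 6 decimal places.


Fisher information for Poisson: I(lambda) = 1/lambda.
lambda = 49.
I(lambda) = 1/49 = 0.020408

0.020408


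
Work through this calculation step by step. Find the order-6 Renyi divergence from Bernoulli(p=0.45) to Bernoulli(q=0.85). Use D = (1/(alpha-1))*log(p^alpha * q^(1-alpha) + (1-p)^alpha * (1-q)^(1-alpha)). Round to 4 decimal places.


Renyi divergence of order alpha between Bernoulli distributions:
D = (1/(alpha-1))*log(p^alpha * q^(1-alpha) + (1-p)^alpha * (1-q)^(1-alpha)).
alpha = 6, p = 0.45, q = 0.85.
p^alpha * q^(1-alpha) = 0.45^6 * 0.85^-5 = 0.018715.
(1-p)^alpha * (1-q)^(1-alpha) = 0.55^6 * 0.15^-5 = 364.518724.
sum = 0.018715 + 364.518724 = 364.537439.
D = (1/5)*log(364.537439) = 1.1797

1.1797


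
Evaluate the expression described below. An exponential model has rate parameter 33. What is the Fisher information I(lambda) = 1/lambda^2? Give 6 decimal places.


Fisher information for exponential: I(lambda) = 1/lambda^2.
lambda = 33, lambda^2 = 1089.
I = 1/1089 = 0.000918

0.000918


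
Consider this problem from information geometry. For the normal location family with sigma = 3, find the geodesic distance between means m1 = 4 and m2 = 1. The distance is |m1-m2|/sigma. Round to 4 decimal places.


On the fixed-variance normal subfamily, geodesic distance = |m1-m2|/sigma.
|4 - 1| = 3.
sigma = 3.
d = 3/3 = 1.0000

1.0000


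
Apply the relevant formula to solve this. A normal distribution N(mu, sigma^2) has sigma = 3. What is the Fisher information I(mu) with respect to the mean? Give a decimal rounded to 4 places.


The Fisher information for the mean of a normal distribution is I(mu) = 1/sigma^2.
sigma = 3, so sigma^2 = 9.
I(mu) = 1/9 = 0.1111

0.1111


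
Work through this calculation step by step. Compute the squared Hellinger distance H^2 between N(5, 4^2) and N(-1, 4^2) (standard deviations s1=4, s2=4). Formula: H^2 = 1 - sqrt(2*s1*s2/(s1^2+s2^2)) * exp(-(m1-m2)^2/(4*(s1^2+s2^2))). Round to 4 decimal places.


Squared Hellinger distance for Gaussians:
H^2 = 1 - sqrt(2*s1*s2/(s1^2+s2^2)) * exp(-(m1-m2)^2/(4*(s1^2+s2^2))).
s1^2 = 16, s2^2 = 16, s1^2+s2^2 = 32.
sqrt(2*4*4/(32)) = 1.0.
(m1-m2)^2 = (6)^2 = 36.
exp(-36/(4*32)) = exp(-0.28125) = 0.75484.
H^2 = 1 - 1.0*0.75484 = 0.2452

0.2452


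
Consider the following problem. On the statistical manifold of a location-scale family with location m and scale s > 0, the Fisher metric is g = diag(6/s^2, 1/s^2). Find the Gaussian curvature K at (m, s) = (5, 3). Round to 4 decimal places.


The metric has the form g = (A dm^2 + B ds^2)/s^2 with A = 6, B = 1.
Substitute u = sqrt(A/B)*m: g = B*(du^2 + ds^2)/s^2, i.e. B times the
Poincare upper half-plane metric, which has constant Gaussian curvature -1.
Scaling a 2D metric by a constant c divides the Gaussian curvature by c,
so K = -1/B = -1/(1) = -1.0000 everywhere (the point (m, s) = (5, 3) is irrelevant:
the curvature is constant).
The requested Gaussian curvature is K = -1.0000.

-1.0000


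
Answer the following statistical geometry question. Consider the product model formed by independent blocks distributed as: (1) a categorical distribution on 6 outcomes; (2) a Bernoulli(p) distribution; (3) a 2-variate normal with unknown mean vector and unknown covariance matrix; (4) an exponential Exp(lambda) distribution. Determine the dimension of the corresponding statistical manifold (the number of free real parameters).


The dimension of a statistical manifold equals the number of free
(independent) real parameters of the model. For a product of independent
blocks the parameter counts add.
- categorical on 6 outcomes (probabilities sum to 1): 6-1 = 5.
- Bernoulli (p): 1.
- 2-variate normal: 2 (mean) + 2*3/2 = 3 (symmetric covariance) = 5.
- exponential (lambda): 1.
Total = 5 + 1 + 5 + 1 = 12.
Dimension = 12

12


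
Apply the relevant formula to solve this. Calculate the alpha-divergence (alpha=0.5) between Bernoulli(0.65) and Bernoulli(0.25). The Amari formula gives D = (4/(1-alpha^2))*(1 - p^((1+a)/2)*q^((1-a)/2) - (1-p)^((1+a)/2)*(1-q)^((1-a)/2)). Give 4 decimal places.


Amari alpha-divergence:
D = (4/(1-alpha^2))*(1 - p^((1+a)/2)*q^((1-a)/2) - (1-p)^((1+a)/2)*(1-q)^((1-a)/2)).
alpha = 0.5, p = 0.65, q = 0.25.
e1 = (1+alpha)/2 = 0.75, e2 = (1-alpha)/2 = 0.25.
t1 = p^e1 * q^e2 = 0.65^0.75 * 0.25^0.25 = 0.511882.
t2 = (1-p)^e1 * (1-q)^e2 = 0.35^0.75 * 0.75^0.25 = 0.423464.
4/(1-alpha^2) = 5.333333.
D = 5.333333*(1 - 0.511882 - 0.423464) = 0.3448

0.3448


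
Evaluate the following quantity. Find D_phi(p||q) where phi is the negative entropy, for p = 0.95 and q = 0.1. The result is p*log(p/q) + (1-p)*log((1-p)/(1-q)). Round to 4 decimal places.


Bregman divergence with negative entropy generator:
D = p*log(p/q) + (1-p)*log((1-p)/(1-q)).
p = 0.95, q = 0.1.
p*log(p/q) = 0.95*log(0.95/0.1) = 2.138727.
(1-p)*log((1-p)/(1-q)) = 0.05*log(0.05/0.9) = -0.144519.
D = 2.138727 + -0.144519 = 1.9942

1.9942


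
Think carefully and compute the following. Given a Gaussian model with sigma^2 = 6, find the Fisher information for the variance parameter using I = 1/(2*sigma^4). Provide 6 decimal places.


Fisher information for variance: I(sigma^2) = 1/(2*sigma^4).
sigma^2 = 6, so sigma^4 = 36.
I = 1/(2*36) = 1/72 = 0.013889

0.013889


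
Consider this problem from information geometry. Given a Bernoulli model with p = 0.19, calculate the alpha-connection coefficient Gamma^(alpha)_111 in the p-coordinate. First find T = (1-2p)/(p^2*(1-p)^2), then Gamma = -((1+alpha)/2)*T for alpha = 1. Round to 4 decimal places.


Skewness (Amari-Chentsov) tensor: T = (1-2p)/(p^2*(1-p)^2).
p = 0.19, 1-2p = 0.62, p^2 = 0.0361, (1-p)^2 = 0.6561.
T = 0.62/(0.0361 * 0.6561) = 26.176673.
In the p-coordinate, Gamma^(alpha) = Gamma^(0) - (alpha/2)*T with Gamma^(0) = (1/2)*g'(p) = -T/2,
so Gamma^(alpha) = -((1+alpha)/2)*T.
alpha = 1, -(1+alpha)/2 = -1.0.
Gamma = -1.0 * 26.176673 = -26.1767

-26.1767


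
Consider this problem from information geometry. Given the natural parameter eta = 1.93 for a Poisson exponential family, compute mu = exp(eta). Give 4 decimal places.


Expectation parameter for Poisson exponential family:
mu = exp(eta).
eta = 1.93.
mu = exp(1.93) = 6.8895

6.8895


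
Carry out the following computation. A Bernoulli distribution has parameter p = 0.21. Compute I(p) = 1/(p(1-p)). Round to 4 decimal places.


For Bernoulli(p), Fisher information is I(p) = 1/(p*(1-p)).
p = 0.21, 1-p = 0.79.
p*(1-p) = 0.1659.
I(p) = 1/0.1659 = 6.0277

6.0277


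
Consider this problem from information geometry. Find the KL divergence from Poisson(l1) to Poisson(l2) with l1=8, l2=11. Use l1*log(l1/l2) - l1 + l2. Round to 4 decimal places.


KL divergence for Poisson:
KL = l1*log(l1/l2) - l1 + l2.
l1 = 8, l2 = 11.
log(8/11) = -0.318454.
l1*log(l1/l2) = 8 * -0.318454 = -2.54763.
KL = -2.54763 - 8 + 11 = 0.4524

0.4524


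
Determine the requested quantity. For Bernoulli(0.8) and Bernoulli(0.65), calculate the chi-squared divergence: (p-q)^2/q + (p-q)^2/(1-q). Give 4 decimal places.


Chi-squared divergence between Bernoulli distributions:
chi^2 = (p-q)^2/q + (p-q)^2/(1-q).
p = 0.8, q = 0.65, p-q = 0.15.
(p-q)^2 = 0.0225.
term1 = 0.0225/0.65 = 0.034615.
term2 = 0.0225/0.35 = 0.064286.
chi^2 = 0.034615 + 0.064286 = 0.0989

0.0989


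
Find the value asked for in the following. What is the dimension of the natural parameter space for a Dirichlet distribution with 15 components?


Exponential family dimension calculation:
Dirichlet with 15 components has 15 natural parameters.

15


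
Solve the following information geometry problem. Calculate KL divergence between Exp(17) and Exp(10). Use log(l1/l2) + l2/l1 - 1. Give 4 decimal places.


KL divergence for exponential family:
KL = log(l1/l2) + l2/l1 - 1.
log(17/10) = 0.530628.
10/17 = 0.588235.
KL = 0.530628 + 0.588235 - 1 = 0.1189

0.1189


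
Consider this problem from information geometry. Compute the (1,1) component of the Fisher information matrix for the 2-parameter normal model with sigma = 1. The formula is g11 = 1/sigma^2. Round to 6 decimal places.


For the 2-parameter normal family, the Fisher metric has:
  g11 = 1/sigma^2, g22 = 2/sigma^2.
sigma = 1, sigma^2 = 1.
g11 = 1.000000

1.000000


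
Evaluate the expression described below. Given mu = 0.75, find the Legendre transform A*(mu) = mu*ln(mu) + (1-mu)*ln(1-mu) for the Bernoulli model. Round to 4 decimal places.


Legendre transform for Bernoulli:
A*(mu) = mu*log(mu) + (1-mu)*log(1-mu).
mu = 0.75, 1-mu = 0.25.
mu*log(mu) = 0.75*log(0.75) = -0.215762.
(1-mu)*log(1-mu) = 0.25*log(0.25) = -0.346574.
A* = -0.215762 + -0.346574 = -0.5623

-0.5623


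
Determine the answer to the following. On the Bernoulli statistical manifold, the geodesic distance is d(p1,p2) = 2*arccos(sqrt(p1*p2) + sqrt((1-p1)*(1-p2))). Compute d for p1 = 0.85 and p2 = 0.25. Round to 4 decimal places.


Geodesic distance on Bernoulli manifold:
d(p1,p2) = 2*arccos(sqrt(p1*p2) + sqrt((1-p1)*(1-p2))).
sqrt(p1*p2) = sqrt(0.85*0.25) = 0.460977.
sqrt((1-p1)*(1-p2)) = sqrt(0.15*0.75) = 0.33541.
arg = 0.460977 + 0.33541 = 0.796387.
d = 2*arccos(0.796387) = 1.2990

1.2990


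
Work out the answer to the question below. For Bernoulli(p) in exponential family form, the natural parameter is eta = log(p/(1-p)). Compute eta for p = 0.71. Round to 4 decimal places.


Natural parameter for Bernoulli: eta = log(p/(1-p)).
p = 0.71, 1-p = 0.29.
p/(1-p) = 2.448276.
eta = log(2.448276) = 0.8954

0.8954


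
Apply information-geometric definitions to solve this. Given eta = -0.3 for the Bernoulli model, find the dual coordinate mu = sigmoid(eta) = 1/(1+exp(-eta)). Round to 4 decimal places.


Dual coordinate (expectation parameter) for Bernoulli:
mu = 1/(1+exp(-eta)).
eta = -0.3.
exp(-eta) = exp(0.3) = 1.349859.
mu = 1/(1+1.349859) = 0.4256

0.4256


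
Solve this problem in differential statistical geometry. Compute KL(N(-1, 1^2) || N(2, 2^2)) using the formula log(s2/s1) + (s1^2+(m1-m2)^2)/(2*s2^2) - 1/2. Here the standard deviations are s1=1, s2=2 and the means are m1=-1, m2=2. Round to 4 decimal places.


KL divergence between normal distributions:
KL = log(s2/s1) + (s1^2 + (m1-m2)^2)/(2*s2^2) - 1/2.
log(2/1) = 0.693147.
(1^2 + (-1-2)^2)/(2*2^2) = (1 + 9)/8 = 1.25.
KL = 0.693147 + 1.25 - 0.5 = 1.4431

1.4431


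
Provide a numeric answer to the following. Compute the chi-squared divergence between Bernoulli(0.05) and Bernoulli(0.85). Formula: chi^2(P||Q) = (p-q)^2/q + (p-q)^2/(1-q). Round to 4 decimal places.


Chi-squared divergence between Bernoulli distributions:
chi^2 = (p-q)^2/q + (p-q)^2/(1-q).
p = 0.05, q = 0.85, p-q = -0.8.
(p-q)^2 = 0.64.
term1 = 0.64/0.85 = 0.752941.
term2 = 0.64/0.15 = 4.266667.
chi^2 = 0.752941 + 4.266667 = 5.0196

5.0196


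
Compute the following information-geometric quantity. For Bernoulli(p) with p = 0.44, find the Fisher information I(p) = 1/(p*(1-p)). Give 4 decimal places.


For Bernoulli(p), Fisher information is I(p) = 1/(p*(1-p)).
p = 0.44, 1-p = 0.56.
p*(1-p) = 0.2464.
I(p) = 1/0.2464 = 4.0584

4.0584


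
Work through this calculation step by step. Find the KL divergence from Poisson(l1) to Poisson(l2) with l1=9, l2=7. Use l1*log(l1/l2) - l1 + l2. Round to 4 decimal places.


KL divergence for Poisson:
KL = l1*log(l1/l2) - l1 + l2.
l1 = 9, l2 = 7.
log(9/7) = 0.251314.
l1*log(l1/l2) = 9 * 0.251314 = 2.26183.
KL = 2.26183 - 9 + 7 = 0.2618

0.2618


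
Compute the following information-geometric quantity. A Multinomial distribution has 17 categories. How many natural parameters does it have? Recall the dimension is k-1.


Exponential family dimension calculation:
For Multinomial with k=17 categories, dim = k-1 = 16.

16


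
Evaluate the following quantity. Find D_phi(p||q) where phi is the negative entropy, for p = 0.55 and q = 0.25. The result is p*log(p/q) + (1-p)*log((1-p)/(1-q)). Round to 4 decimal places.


Bregman divergence with negative entropy generator:
D = p*log(p/q) + (1-p)*log((1-p)/(1-q)).
p = 0.55, q = 0.25.
p*log(p/q) = 0.55*log(0.55/0.25) = 0.433652.
(1-p)*log((1-p)/(1-q)) = 0.45*log(0.45/0.75) = -0.229872.
D = 0.433652 + -0.229872 = 0.2038

0.2038


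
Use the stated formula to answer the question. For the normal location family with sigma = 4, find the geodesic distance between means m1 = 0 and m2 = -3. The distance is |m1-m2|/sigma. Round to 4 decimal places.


On the fixed-variance normal subfamily, geodesic distance = |m1-m2|/sigma.
|0 - -3| = 3.
sigma = 4.
d = 3/4 = 0.7500

0.7500


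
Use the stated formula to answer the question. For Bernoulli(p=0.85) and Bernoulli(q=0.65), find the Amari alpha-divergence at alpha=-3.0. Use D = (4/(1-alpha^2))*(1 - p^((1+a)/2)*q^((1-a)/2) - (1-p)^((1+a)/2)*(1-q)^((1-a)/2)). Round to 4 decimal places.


Amari alpha-divergence:
D = (4/(1-alpha^2))*(1 - p^((1+a)/2)*q^((1-a)/2) - (1-p)^((1+a)/2)*(1-q)^((1-a)/2)).
alpha = -3.0, p = 0.85, q = 0.65.
e1 = (1+alpha)/2 = -1.0, e2 = (1-alpha)/2 = 2.0.
t1 = p^e1 * q^e2 = 0.85^-1.0 * 0.65^2.0 = 0.497059.
t2 = (1-p)^e1 * (1-q)^e2 = 0.15^-1.0 * 0.35^2.0 = 0.816667.
4/(1-alpha^2) = -0.5.
D = -0.5*(1 - 0.497059 - 0.816667) = 0.1569

0.1569


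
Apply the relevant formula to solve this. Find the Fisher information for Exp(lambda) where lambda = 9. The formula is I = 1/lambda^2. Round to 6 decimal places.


Fisher information for exponential: I(lambda) = 1/lambda^2.
lambda = 9, lambda^2 = 81.
I = 1/81 = 0.012346

0.012346


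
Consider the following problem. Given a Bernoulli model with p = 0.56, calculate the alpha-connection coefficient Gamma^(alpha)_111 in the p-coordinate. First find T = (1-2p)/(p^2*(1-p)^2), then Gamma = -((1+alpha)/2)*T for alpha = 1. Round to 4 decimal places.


Skewness (Amari-Chentsov) tensor: T = (1-2p)/(p^2*(1-p)^2).
p = 0.56, 1-2p = -0.12, p^2 = 0.3136, (1-p)^2 = 0.1936.
T = -0.12/(0.3136 * 0.1936) = -1.976514.
In the p-coordinate, Gamma^(alpha) = Gamma^(0) - (alpha/2)*T with Gamma^(0) = (1/2)*g'(p) = -T/2,
so Gamma^(alpha) = -((1+alpha)/2)*T.
alpha = 1, -(1+alpha)/2 = -1.0.
Gamma = -1.0 * -1.976514 = 1.9765

1.9765


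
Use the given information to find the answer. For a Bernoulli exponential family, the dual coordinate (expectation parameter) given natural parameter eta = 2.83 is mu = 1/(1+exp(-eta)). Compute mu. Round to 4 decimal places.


Dual coordinate (expectation parameter) for Bernoulli:
mu = 1/(1+exp(-eta)).
eta = 2.83.
exp(-eta) = exp(-2.83) = 0.059013.
mu = 1/(1+0.059013) = 0.9443

0.9443
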